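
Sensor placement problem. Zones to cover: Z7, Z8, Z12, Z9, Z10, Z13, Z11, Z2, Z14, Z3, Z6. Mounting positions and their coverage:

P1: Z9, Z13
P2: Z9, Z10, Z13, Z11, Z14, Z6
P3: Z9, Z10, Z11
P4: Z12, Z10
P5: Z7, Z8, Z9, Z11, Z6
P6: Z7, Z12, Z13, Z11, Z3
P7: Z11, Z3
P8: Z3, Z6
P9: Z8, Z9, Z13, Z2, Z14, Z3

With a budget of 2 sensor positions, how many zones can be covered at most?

Choosing P2, P6 covers {Z7, Z12, Z9, Z10, Z13, Z11, Z14, Z3, Z6} — 9 zones.
No choice of 2 sensor positions does better; here Z8, Z2 are left uncovered.

9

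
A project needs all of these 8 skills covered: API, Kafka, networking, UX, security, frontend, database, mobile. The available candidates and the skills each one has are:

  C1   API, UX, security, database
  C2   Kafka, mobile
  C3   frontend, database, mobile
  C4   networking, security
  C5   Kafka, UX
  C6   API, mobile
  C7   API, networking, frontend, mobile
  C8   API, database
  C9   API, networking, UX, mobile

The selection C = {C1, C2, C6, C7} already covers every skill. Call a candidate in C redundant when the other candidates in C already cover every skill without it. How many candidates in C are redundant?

Drop C1: UX, security, database uncovered — not redundant.
Drop C2: Kafka uncovered — not redundant.
Drop C6: the rest still cover every skill — redundant.
Drop C7: networking, frontend uncovered — not redundant.
1 redundant: C6.

1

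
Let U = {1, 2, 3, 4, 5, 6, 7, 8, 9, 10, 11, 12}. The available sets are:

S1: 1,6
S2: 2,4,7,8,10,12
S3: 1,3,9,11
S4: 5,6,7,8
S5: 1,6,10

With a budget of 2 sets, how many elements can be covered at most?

10

Choosing S2, S3 covers {1, 2, 3, 4, 7, 8, 9, 10, 11, 12} — 10 elements.
No choice of 2 sets does better; here 5, 6 are left uncovered.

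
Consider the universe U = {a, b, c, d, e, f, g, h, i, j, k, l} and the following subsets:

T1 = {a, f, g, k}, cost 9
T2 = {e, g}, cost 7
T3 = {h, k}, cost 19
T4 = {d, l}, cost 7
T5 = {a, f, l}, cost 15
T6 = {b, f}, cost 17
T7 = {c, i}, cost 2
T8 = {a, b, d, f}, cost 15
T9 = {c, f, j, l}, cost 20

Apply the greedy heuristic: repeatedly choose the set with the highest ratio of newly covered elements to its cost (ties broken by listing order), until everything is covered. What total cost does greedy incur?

79

Pick 1: T7 adds 2 new (c, i) at cost 2 (ratio 2/2).
Pick 2: T1 adds 4 new (a, f, g, k) at cost 9 (ratio 4/9).
Pick 3: T4 adds 2 new (d, l) at cost 7 (ratio 2/7).
Pick 4: T2 adds 1 new (e) at cost 7 (ratio 1/7).
Pick 5: T8 adds 1 new (b) at cost 15 (ratio 1/15).
Pick 6: T3 adds 1 new (h) at cost 19 (ratio 1/19).
Pick 7: T9 adds 1 new (j) at cost 20 (ratio 1/20).
Greedy total cost: 2 + 9 + 7 + 7 + 15 + 19 + 20 = 79. (The true optimum is 63, so greedy overshoots here.)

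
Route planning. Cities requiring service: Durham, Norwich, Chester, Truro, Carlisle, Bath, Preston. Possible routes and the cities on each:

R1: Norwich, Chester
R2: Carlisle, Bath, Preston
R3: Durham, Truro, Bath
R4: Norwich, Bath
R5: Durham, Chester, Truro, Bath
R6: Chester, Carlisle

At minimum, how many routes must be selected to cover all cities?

3

R1, R2, R3 together cover {Durham, Norwich, Chester, Truro, Carlisle, Bath, Preston} — every city.
No 2 of the 6 routes cover everything (all 15 pairs fall short), so 3 is minimum.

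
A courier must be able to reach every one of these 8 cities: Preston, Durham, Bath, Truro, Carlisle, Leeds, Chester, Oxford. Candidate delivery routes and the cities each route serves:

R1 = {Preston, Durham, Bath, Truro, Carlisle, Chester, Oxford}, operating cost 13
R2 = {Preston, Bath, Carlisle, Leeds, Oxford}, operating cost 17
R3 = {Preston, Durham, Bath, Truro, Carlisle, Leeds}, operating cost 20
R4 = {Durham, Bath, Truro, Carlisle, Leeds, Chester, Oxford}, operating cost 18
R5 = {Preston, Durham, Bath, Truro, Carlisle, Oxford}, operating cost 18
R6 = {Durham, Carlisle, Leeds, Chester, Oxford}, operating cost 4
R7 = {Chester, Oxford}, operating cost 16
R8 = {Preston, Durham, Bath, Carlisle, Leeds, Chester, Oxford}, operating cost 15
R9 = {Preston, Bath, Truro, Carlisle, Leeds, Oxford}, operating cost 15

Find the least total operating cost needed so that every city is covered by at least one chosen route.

17

R1, R6 cover every city at operating cost 13 + 4 = 17.
Any cover uses at least 2 routes; among all covering selections none totals below 17.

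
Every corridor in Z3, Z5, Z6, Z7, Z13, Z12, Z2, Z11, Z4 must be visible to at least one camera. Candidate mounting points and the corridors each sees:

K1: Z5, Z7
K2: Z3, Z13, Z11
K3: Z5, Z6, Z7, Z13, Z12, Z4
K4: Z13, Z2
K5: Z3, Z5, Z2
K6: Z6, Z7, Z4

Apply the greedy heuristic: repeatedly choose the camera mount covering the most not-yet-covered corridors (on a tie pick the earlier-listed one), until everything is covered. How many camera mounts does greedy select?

3

Pick 1: K3 covers 6 new corridors (Z5, Z6, Z7, Z13, Z12, Z4).
Pick 2: K2 covers 2 new corridors (Z3, Z11).
Pick 3: K4 covers 1 new corridors (Z2).
Greedy uses 3 camera mounts.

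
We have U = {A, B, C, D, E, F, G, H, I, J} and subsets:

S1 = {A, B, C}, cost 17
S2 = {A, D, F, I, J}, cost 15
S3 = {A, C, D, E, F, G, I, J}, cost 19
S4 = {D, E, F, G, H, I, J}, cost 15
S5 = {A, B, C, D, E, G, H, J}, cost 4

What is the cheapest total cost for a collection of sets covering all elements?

19

S2, S5 cover every element at cost 15 + 4 = 19.
Any cover uses at least 2 sets; among all covering selections none totals below 19.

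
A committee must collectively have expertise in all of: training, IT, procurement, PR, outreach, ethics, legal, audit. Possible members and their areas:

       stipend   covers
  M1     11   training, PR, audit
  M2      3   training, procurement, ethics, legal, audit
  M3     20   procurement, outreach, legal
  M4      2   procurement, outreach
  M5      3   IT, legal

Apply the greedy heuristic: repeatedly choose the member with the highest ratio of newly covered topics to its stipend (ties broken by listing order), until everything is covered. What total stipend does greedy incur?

19

Pick 1: M2 adds 5 new (training, procurement, ethics, legal, audit) at stipend 3 (ratio 5/3).
Pick 2: M4 adds 1 new (outreach) at stipend 2 (ratio 1/2).
Pick 3: M5 adds 1 new (IT) at stipend 3 (ratio 1/3).
Pick 4: M1 adds 1 new (PR) at stipend 11 (ratio 1/11).
Greedy total stipend: 3 + 2 + 3 + 11 = 19.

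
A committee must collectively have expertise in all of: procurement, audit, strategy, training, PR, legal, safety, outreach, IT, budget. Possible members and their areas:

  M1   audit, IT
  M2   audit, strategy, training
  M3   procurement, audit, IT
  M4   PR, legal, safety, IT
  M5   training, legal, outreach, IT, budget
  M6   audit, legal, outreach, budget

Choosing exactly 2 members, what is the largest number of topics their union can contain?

7

Choosing M2, M4 covers {audit, strategy, training, PR, legal, safety, IT} — 7 topics.
No choice of 2 members does better; here procurement, outreach, budget are left uncovered.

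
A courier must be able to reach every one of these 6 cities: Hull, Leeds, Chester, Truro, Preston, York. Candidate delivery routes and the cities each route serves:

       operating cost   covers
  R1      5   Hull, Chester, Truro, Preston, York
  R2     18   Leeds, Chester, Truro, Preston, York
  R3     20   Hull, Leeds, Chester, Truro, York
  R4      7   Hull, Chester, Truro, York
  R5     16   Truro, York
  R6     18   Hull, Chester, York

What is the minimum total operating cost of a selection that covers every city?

R1, R2 cover every city at operating cost 5 + 18 = 23.
Any cover uses at least 2 routes; among all covering selections none totals below 23.

23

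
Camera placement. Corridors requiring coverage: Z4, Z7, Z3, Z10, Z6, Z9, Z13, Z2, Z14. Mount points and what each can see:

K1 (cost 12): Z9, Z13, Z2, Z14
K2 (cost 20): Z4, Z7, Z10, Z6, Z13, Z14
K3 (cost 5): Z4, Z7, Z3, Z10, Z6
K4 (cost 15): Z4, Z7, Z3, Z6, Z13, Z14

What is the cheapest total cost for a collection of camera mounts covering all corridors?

17

K1, K3 cover every corridor at cost 12 + 5 = 17.
Any cover uses at least 2 camera mounts; among all covering selections none totals below 17.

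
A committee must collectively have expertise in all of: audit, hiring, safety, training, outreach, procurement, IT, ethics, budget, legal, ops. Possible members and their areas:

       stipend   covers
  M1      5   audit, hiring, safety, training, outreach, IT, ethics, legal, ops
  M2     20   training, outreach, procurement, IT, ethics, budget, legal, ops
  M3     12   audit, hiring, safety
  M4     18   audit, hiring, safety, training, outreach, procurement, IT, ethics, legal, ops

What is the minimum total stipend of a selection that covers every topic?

M1, M2 cover every topic at stipend 5 + 20 = 25.
Any cover uses at least 2 members; among all covering selections none totals below 25.

25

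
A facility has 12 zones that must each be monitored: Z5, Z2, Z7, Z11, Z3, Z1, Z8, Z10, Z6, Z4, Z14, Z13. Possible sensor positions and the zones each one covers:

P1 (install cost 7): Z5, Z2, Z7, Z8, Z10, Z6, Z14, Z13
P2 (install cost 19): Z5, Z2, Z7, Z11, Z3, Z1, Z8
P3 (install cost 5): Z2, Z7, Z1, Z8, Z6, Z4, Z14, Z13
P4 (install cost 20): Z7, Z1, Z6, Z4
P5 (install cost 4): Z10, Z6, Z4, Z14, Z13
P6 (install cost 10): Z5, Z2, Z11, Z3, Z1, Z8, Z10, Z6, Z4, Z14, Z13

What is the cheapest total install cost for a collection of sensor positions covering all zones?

P3, P6 cover every zone at install cost 5 + 10 = 15.
Any cover uses at least 2 sensor positions; among all covering selections none totals below 15.

15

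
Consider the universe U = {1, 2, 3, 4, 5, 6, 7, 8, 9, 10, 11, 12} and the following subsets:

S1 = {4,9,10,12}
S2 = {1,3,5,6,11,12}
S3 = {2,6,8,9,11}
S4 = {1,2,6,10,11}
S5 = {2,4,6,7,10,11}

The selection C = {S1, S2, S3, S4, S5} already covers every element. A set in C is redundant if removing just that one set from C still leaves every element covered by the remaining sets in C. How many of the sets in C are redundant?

Drop S1: the rest still cover every element — redundant.
Drop S2: 3, 5 uncovered — not redundant.
Drop S3: 8 uncovered — not redundant.
Drop S4: the rest still cover every element — redundant.
Drop S5: 7 uncovered — not redundant.
2 redundant: S1, S4.

2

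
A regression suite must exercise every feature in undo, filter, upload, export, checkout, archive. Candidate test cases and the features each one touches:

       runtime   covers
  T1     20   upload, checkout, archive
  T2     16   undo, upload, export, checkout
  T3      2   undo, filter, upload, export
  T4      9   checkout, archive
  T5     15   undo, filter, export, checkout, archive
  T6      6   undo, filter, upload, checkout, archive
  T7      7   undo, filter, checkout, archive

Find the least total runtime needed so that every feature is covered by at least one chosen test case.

8

T3, T6 cover every feature at runtime 2 + 6 = 8.
Any cover uses at least 2 test cases; among all covering selections none totals below 8.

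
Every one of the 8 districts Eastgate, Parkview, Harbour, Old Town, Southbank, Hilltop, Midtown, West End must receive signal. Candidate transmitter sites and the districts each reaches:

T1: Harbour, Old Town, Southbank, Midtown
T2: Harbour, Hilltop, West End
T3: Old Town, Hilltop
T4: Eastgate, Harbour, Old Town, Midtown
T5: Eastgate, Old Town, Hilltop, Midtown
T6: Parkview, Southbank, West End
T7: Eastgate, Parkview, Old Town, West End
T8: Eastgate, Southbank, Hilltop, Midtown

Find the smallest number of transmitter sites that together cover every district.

3

T1, T2, T7 together cover {Eastgate, Parkview, Harbour, Old Town, Southbank, Hilltop, Midtown, West End} — every district.
No 2 of the 8 transmitter sites cover everything (all 28 pairs fall short), so 3 is minimum.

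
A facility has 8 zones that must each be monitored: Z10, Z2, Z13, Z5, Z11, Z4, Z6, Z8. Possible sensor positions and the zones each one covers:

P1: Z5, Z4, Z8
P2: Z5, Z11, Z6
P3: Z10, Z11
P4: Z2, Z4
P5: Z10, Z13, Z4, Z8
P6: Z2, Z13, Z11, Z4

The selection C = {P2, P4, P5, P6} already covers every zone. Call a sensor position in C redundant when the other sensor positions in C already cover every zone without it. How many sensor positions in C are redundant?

2

Drop P2: Z5, Z6 uncovered — not redundant.
Drop P4: the rest still cover every zone — redundant.
Drop P5: Z10, Z8 uncovered — not redundant.
Drop P6: the rest still cover every zone — redundant.
2 redundant: P4, P6.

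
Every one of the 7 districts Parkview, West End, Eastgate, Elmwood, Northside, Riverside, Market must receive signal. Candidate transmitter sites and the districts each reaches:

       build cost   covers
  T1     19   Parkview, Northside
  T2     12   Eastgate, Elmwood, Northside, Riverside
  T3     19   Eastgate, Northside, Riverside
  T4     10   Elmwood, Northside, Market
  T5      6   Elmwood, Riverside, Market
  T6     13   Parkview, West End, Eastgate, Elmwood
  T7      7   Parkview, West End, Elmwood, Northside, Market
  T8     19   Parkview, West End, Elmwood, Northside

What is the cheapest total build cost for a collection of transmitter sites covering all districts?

T2, T7 cover every district at build cost 12 + 7 = 19.
Any cover uses at least 2 transmitter sites; among all covering selections none totals below 19.

19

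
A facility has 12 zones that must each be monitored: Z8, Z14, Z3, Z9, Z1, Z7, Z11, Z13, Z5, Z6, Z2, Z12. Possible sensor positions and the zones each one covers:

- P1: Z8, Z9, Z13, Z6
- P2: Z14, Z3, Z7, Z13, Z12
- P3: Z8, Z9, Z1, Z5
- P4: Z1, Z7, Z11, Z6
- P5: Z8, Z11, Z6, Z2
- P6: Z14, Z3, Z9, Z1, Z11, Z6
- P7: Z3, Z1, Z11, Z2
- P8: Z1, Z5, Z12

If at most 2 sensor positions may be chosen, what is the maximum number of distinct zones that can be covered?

9

Choosing P2, P3 covers {Z8, Z14, Z3, Z9, Z1, Z7, Z13, Z5, Z12} — 9 zones.
No choice of 2 sensor positions does better; here Z11, Z6, Z2 are left uncovered.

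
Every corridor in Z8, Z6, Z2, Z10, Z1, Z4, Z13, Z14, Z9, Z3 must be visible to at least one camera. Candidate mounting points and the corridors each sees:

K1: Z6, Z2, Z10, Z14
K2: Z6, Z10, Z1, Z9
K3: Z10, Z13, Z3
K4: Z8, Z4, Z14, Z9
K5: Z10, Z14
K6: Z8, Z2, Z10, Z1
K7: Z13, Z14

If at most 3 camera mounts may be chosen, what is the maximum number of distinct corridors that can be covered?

Choosing K1, K3, K4 covers {Z8, Z6, Z2, Z10, Z4, Z13, Z14, Z9, Z3} — 9 corridors.
No choice of 3 camera mounts does better; here Z1 is left uncovered.

9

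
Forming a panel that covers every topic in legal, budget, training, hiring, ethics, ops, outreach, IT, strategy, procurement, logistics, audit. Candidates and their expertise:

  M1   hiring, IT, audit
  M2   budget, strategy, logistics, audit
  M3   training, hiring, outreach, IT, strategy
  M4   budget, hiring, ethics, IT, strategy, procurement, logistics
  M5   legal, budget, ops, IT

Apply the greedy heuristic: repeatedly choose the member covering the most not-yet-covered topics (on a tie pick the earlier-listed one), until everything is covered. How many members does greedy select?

4

Pick 1: M4 covers 7 new topics (budget, hiring, ethics, IT, strategy, procurement, logistics).
Pick 2: M3 covers 2 new topics (training, outreach).
Pick 3: M5 covers 2 new topics (legal, ops).
Pick 4: M1 covers 1 new topics (audit).
Greedy uses 4 members.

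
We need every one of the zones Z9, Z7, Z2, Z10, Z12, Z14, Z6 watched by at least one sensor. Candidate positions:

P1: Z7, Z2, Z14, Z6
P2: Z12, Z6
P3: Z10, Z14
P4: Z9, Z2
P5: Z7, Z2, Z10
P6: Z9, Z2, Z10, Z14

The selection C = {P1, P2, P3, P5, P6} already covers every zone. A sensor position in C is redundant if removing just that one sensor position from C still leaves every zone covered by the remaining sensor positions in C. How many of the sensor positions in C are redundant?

Drop P1: the rest still cover every zone — redundant.
Drop P2: Z12 uncovered — not redundant.
Drop P3: the rest still cover every zone — redundant.
Drop P5: the rest still cover every zone — redundant.
Drop P6: Z9 uncovered — not redundant.
3 redundant: P1, P3, P5.

3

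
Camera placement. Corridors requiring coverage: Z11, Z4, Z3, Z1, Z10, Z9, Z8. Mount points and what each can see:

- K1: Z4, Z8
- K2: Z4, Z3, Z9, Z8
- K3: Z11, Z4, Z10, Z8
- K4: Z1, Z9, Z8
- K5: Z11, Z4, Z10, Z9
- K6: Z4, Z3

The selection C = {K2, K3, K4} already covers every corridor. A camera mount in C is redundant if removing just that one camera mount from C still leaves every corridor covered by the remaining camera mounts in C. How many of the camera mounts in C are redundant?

Drop K2: Z3 uncovered — not redundant.
Drop K3: Z11, Z10 uncovered — not redundant.
Drop K4: Z1 uncovered — not redundant.
None of the camera mounts in C is redundant.

0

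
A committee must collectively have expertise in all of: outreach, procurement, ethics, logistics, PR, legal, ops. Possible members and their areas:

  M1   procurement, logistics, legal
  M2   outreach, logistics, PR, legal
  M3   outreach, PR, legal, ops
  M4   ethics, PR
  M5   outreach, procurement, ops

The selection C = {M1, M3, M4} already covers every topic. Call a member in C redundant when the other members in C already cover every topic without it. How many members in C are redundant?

Drop M1: procurement, logistics uncovered — not redundant.
Drop M3: outreach, ops uncovered — not redundant.
Drop M4: ethics uncovered — not redundant.
None of the members in C is redundant.

0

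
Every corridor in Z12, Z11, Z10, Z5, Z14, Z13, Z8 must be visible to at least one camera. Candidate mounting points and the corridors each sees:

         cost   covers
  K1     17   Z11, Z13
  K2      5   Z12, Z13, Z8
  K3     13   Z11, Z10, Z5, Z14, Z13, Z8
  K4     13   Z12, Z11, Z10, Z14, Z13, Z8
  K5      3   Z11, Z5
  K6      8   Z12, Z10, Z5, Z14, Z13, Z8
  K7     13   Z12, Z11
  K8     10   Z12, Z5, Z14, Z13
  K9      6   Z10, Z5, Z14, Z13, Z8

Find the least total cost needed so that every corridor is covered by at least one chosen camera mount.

K5, K6 cover every corridor at cost 3 + 8 = 11.
Any cover uses at least 2 camera mounts; among all covering selections none totals below 11.

11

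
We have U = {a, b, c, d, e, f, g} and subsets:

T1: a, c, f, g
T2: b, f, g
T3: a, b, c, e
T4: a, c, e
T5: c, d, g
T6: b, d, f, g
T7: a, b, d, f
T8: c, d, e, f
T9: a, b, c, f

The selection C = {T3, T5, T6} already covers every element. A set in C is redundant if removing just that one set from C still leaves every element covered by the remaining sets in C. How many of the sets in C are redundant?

1

Drop T3: a, e uncovered — not redundant.
Drop T5: the rest still cover every element — redundant.
Drop T6: f uncovered — not redundant.
1 redundant: T5.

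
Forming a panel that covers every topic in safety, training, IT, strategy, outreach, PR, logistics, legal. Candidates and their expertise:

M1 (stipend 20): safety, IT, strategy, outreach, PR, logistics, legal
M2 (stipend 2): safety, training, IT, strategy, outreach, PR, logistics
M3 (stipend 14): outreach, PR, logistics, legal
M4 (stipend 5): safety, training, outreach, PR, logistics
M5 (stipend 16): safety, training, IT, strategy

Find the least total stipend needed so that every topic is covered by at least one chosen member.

16

M2, M3 cover every topic at stipend 2 + 14 = 16.
Any cover uses at least 2 members; among all covering selections none totals below 16.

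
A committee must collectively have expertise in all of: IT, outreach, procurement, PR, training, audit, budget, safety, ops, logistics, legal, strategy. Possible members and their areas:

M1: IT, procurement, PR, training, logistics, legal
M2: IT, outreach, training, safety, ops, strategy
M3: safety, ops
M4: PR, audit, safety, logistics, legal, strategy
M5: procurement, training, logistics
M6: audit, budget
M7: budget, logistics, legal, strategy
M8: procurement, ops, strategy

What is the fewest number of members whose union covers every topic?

3

M1, M2, M6 together cover {IT, outreach, procurement, PR, training, audit, budget, safety, ops, logistics, legal, strategy} — every topic.
No 2 of the 8 members cover everything (all 28 pairs fall short), so 3 is minimum.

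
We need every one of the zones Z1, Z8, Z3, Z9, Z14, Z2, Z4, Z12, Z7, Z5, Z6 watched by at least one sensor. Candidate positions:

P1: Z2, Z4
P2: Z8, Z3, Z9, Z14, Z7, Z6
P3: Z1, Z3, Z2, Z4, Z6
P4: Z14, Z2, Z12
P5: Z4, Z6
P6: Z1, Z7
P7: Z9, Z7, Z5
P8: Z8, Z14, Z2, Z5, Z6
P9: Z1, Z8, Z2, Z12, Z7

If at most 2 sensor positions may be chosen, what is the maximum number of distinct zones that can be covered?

Choosing P2, P3 covers {Z1, Z8, Z3, Z9, Z14, Z2, Z4, Z7, Z6} — 9 zones.
No choice of 2 sensor positions does better; here Z12, Z5 are left uncovered.

9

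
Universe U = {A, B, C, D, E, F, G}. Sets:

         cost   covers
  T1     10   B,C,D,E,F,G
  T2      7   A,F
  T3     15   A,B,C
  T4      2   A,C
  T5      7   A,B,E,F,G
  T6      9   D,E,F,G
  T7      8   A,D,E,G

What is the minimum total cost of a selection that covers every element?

T1, T4 cover every element at cost 10 + 2 = 12.
Any cover uses at least 2 sets; among all covering selections none totals below 12.
Greedy by coverage-per-cost would pick T4, T5, T7 for 17 — worse than the optimum 12.

12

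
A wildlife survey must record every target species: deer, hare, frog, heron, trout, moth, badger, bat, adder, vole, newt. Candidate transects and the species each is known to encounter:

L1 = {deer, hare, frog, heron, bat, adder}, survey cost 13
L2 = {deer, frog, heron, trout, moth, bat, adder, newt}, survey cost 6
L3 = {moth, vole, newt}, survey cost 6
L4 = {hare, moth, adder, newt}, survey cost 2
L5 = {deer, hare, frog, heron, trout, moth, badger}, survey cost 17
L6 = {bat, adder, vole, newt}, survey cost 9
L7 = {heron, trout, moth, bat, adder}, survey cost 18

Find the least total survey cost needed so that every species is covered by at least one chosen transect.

L5, L6 cover every species at survey cost 17 + 9 = 26.
Any cover uses at least 2 transects; among all covering selections none totals below 26.
Greedy by coverage-per-survey cost would pick L4, L2, L3, L5 for 31 — worse than the optimum 26.

26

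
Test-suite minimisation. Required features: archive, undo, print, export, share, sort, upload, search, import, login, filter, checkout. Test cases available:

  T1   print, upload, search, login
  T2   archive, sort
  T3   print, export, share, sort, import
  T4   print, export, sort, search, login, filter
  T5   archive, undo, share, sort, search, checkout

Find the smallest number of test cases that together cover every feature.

T1, T3, T4, T5 together cover {archive, undo, print, export, share, sort, upload, search, import, login, filter, checkout} — every feature.
No 3 of the 5 test cases cover everything (all 10 triples fall short), so 4 is minimum.

4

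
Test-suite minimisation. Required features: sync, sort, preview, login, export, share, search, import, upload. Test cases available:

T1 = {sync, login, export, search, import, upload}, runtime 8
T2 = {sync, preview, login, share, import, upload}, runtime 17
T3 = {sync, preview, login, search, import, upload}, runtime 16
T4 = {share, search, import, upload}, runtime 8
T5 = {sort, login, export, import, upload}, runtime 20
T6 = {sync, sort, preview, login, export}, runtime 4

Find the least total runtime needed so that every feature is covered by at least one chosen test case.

12

T4, T6 cover every feature at runtime 8 + 4 = 12.
Any cover uses at least 2 test cases; among all covering selections none totals below 12.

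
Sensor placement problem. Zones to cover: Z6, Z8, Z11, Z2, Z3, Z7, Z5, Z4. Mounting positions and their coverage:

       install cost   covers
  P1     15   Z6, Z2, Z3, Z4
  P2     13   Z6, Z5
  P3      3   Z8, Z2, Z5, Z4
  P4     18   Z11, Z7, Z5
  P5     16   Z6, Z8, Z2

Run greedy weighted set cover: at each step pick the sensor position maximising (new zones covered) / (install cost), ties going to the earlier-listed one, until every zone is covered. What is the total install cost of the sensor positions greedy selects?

36

Pick 1: P3 adds 4 new (Z8, Z2, Z5, Z4) at install cost 3 (ratio 4/3).
Pick 2: P1 adds 2 new (Z6, Z3) at install cost 15 (ratio 2/15).
Pick 3: P4 adds 2 new (Z11, Z7) at install cost 18 (ratio 2/18).
Greedy total install cost: 3 + 15 + 18 = 36.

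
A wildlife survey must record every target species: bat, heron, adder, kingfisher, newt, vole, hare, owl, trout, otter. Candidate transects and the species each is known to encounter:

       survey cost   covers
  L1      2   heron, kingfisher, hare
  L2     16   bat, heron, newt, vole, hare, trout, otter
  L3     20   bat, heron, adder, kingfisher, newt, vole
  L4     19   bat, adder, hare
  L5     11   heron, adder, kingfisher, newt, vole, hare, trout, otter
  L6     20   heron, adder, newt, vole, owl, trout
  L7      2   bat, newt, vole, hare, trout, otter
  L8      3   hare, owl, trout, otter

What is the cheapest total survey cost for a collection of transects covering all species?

16

L5, L7, L8 cover every species at survey cost 11 + 2 + 3 = 16.
Any cover uses at least 2 transects; among all covering selections none totals below 16.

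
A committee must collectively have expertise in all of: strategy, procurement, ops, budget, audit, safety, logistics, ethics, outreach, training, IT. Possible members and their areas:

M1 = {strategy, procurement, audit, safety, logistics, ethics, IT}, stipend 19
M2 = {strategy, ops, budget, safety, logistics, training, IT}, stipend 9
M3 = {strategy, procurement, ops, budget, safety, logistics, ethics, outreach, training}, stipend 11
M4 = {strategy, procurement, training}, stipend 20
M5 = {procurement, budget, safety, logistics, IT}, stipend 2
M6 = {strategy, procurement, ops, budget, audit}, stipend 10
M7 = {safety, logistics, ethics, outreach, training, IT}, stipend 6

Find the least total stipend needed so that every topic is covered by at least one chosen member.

M6, M7 cover every topic at stipend 10 + 6 = 16.
Any cover uses at least 2 members; among all covering selections none totals below 16.
Greedy by coverage-per-stipend would pick M5, M7, M6 for 18 — worse than the optimum 16.

16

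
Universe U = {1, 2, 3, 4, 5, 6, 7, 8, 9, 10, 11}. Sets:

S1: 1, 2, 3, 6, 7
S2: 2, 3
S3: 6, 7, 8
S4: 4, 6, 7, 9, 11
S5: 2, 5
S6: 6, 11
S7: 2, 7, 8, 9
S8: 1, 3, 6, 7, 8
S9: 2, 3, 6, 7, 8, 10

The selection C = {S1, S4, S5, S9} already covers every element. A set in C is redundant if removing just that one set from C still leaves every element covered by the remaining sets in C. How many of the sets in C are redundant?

0

Drop S1: 1 uncovered — not redundant.
Drop S4: 4, 9, 11 uncovered — not redundant.
Drop S5: 5 uncovered — not redundant.
Drop S9: 8, 10 uncovered — not redundant.
None of the sets in C is redundant.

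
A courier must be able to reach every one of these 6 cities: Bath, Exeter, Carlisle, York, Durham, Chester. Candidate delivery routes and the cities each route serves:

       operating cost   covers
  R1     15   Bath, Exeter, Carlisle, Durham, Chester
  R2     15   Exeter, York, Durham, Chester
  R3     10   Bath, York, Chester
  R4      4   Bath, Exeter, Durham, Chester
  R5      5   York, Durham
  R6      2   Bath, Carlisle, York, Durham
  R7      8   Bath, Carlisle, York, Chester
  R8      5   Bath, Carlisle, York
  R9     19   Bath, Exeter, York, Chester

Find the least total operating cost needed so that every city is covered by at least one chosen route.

6

R4, R6 cover every city at operating cost 4 + 2 = 6.
Any cover uses at least 2 routes; among all covering selections none totals below 6.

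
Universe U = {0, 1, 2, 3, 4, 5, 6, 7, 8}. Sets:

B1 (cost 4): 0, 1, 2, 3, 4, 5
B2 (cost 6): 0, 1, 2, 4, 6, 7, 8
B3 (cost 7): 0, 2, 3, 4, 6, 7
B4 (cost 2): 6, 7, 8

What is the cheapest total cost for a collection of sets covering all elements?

6

B1, B4 cover every element at cost 4 + 2 = 6.
Any cover uses at least 2 sets; among all covering selections none totals below 6.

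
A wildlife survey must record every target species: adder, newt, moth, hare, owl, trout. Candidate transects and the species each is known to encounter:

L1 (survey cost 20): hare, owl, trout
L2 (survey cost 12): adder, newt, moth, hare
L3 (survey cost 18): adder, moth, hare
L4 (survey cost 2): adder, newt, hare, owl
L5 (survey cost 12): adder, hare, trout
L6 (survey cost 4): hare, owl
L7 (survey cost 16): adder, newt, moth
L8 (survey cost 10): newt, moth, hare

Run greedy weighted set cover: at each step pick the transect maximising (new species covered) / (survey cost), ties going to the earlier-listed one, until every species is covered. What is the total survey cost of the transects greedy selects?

24

Pick 1: L4 adds 4 new (adder, newt, hare, owl) at survey cost 2 (ratio 4/2).
Pick 2: L8 adds 1 new (moth) at survey cost 10 (ratio 1/10).
Pick 3: L5 adds 1 new (trout) at survey cost 12 (ratio 1/12).
Greedy total survey cost: 2 + 10 + 12 = 24.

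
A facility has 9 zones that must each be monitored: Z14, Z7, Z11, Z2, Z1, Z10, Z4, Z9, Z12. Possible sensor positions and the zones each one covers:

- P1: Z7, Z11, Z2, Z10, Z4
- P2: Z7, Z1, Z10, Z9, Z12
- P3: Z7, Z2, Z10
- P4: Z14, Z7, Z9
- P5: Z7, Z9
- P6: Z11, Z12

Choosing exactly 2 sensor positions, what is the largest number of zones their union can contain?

8

Choosing P1, P2 covers {Z7, Z11, Z2, Z1, Z10, Z4, Z9, Z12} — 8 zones.
No choice of 2 sensor positions does better; here Z14 is left uncovered.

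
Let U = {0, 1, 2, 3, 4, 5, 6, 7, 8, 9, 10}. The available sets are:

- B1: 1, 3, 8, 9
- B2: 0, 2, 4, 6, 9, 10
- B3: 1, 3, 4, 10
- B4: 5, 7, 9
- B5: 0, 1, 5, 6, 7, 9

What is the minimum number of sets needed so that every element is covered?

3

B1, B2, B4 together cover {0, 1, 2, 3, 4, 5, 6, 7, 8, 9, 10} — every element.
No 2 of the 5 sets cover everything (all 10 pairs fall short), so 3 is minimum.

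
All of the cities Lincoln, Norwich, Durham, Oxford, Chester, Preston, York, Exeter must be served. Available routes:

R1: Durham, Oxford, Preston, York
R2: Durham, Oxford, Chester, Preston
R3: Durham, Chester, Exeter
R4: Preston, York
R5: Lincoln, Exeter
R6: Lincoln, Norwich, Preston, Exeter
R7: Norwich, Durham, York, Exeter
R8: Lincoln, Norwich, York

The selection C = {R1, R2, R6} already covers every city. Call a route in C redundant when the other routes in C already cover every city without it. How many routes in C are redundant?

0

Drop R1: York uncovered — not redundant.
Drop R2: Chester uncovered — not redundant.
Drop R6: Lincoln, Norwich, Exeter uncovered — not redundant.
None of the routes in C is redundant.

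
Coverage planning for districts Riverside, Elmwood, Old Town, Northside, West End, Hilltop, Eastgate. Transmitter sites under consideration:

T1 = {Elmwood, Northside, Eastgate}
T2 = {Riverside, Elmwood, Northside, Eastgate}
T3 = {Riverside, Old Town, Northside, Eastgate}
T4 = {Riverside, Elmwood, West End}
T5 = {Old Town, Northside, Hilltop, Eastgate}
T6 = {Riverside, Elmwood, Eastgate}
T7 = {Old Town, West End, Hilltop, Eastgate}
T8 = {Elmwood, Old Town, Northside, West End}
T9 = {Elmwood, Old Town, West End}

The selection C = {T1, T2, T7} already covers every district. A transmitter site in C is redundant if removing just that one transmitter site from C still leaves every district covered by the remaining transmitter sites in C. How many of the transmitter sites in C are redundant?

Drop T1: the rest still cover every district — redundant.
Drop T2: Riverside uncovered — not redundant.
Drop T7: Old Town, West End, Hilltop uncovered — not redundant.
1 redundant: T1.

1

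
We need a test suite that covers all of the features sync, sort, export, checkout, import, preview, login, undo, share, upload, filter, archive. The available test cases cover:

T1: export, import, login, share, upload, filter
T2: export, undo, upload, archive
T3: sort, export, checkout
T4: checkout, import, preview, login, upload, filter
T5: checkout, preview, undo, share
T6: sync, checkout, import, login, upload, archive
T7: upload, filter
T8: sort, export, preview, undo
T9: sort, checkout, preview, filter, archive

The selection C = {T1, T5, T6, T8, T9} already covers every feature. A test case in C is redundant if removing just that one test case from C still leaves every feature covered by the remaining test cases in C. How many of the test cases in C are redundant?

4

Drop T1: the rest still cover every feature — redundant.
Drop T5: the rest still cover every feature — redundant.
Drop T6: sync uncovered — not redundant.
Drop T8: the rest still cover every feature — redundant.
Drop T9: the rest still cover every feature — redundant.
4 redundant: T1, T5, T8, T9.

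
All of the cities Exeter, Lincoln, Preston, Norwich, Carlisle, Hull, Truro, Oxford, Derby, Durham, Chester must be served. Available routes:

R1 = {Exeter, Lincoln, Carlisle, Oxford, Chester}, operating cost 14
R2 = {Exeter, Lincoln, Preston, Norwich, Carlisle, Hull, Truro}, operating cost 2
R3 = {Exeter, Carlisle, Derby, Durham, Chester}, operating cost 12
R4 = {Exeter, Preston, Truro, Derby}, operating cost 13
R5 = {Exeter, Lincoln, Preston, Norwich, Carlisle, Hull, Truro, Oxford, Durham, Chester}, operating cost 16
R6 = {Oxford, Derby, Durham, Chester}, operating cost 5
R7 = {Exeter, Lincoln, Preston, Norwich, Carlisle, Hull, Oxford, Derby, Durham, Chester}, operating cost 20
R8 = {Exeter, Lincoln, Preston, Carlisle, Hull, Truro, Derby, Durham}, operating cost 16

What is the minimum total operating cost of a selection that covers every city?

7

R2, R6 cover every city at operating cost 2 + 5 = 7.
Any cover uses at least 2 routes; among all covering selections none totals below 7.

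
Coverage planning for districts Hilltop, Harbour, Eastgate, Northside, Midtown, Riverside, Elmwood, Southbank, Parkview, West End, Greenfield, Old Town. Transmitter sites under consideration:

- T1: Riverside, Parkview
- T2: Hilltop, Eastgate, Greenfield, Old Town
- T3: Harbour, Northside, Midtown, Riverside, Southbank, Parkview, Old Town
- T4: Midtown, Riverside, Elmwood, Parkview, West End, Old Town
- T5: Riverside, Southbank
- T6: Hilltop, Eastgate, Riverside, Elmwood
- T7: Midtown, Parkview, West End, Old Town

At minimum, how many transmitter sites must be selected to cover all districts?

3

T2, T3, T4 together cover {Hilltop, Harbour, Eastgate, Northside, Midtown, Riverside, Elmwood, Southbank, Parkview, West End, Greenfield, Old Town} — every district.
No 2 of the 7 transmitter sites cover everything (all 21 pairs fall short), so 3 is minimum.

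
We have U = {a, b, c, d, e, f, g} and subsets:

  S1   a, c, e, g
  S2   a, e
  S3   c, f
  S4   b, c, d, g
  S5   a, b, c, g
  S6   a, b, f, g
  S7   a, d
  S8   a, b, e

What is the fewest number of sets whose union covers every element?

S1, S3, S4 together cover {a, b, c, d, e, f, g} — every element.
No 2 of the 8 sets cover everything (all 28 pairs fall short), so 3 is minimum.

3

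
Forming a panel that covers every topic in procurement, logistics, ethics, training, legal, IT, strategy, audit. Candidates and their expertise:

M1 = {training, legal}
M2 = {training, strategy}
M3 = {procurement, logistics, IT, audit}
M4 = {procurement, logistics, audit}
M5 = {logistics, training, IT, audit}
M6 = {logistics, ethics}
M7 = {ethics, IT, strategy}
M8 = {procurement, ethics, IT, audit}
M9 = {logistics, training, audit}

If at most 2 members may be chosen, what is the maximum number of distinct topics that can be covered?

6

Choosing M1, M3 covers {procurement, logistics, training, legal, IT, audit} — 6 topics.
No choice of 2 members does better; here ethics, strategy are left uncovered.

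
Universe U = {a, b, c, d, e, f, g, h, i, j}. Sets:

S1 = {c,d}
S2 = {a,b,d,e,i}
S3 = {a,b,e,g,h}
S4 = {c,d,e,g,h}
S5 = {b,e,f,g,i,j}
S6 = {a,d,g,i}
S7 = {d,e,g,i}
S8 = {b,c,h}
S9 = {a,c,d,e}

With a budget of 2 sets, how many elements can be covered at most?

Choosing S4, S5 covers {b, c, d, e, f, g, h, i, j} — 9 elements.
No choice of 2 sets does better; here a is left uncovered.

9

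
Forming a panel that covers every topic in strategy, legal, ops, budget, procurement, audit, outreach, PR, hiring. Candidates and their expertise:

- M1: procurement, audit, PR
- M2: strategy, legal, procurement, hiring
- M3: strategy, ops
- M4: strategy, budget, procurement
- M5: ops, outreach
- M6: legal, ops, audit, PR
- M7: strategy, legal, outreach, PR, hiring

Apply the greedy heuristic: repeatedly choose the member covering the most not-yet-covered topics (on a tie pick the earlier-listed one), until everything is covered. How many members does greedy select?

Pick 1: M7 covers 5 new topics (strategy, legal, outreach, PR, hiring).
Pick 2: M1 covers 2 new topics (procurement, audit).
Pick 3: M3 covers 1 new topics (ops).
Pick 4: M4 covers 1 new topics (budget).
Greedy uses 4 members. (The true minimum is 3.)

4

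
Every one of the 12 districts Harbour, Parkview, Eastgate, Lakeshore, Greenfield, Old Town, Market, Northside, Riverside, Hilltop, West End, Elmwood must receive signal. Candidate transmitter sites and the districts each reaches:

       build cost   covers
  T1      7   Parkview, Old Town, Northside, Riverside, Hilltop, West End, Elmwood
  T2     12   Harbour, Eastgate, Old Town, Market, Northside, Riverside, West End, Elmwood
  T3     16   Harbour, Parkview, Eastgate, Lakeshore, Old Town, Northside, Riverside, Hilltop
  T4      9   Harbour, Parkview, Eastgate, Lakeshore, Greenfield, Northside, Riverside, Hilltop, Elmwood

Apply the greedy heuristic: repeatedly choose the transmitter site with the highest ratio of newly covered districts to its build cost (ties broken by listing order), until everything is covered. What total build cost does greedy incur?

28

Pick 1: T1 adds 7 new (Parkview, Old Town, Northside, Riverside, Hilltop, West End, Elmwood) at build cost 7 (ratio 7/7).
Pick 2: T4 adds 4 new (Harbour, Eastgate, Lakeshore, Greenfield) at build cost 9 (ratio 4/9).
Pick 3: T2 adds 1 new (Market) at build cost 12 (ratio 1/12).
Greedy total build cost: 7 + 9 + 12 = 28. (The true optimum is 21, so greedy overshoots here.)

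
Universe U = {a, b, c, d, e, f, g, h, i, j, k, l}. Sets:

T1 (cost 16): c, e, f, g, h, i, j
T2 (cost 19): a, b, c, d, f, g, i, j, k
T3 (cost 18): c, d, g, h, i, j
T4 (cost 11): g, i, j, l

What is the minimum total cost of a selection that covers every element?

T1, T2, T4 cover every element at cost 16 + 19 + 11 = 46.
Any cover uses at least 3 sets; among all covering selections none totals below 46.

46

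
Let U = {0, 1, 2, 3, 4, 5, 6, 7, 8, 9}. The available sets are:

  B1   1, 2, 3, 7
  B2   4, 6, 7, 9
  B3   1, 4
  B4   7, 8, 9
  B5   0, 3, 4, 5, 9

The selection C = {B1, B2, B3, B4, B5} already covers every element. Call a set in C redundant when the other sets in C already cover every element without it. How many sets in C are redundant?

1

Drop B1: 2 uncovered — not redundant.
Drop B2: 6 uncovered — not redundant.
Drop B3: the rest still cover every element — redundant.
Drop B4: 8 uncovered — not redundant.
Drop B5: 0, 5 uncovered — not redundant.
1 redundant: B3.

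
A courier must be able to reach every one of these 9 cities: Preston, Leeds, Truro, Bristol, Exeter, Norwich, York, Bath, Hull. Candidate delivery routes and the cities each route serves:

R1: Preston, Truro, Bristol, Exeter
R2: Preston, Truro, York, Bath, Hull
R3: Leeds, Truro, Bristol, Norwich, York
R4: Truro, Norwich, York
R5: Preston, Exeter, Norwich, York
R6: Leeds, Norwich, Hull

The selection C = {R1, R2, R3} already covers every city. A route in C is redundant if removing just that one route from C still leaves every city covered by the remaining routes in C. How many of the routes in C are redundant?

Drop R1: Exeter uncovered — not redundant.
Drop R2: Bath, Hull uncovered — not redundant.
Drop R3: Leeds, Norwich uncovered — not redundant.
None of the routes in C is redundant.

0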